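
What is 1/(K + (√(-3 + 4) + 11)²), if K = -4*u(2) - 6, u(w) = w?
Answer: 1/130 ≈ 0.0076923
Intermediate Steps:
K = -14 (K = -4*2 - 6 = -8 - 6 = -14)
1/(K + (√(-3 + 4) + 11)²) = 1/(-14 + (√(-3 + 4) + 11)²) = 1/(-14 + (√1 + 11)²) = 1/(-14 + (1 + 11)²) = 1/(-14 + 12²) = 1/(-14 + 144) = 1/130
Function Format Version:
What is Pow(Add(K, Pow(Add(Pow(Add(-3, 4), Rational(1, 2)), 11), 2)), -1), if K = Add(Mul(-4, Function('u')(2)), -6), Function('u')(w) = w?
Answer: Rational(1, 130) ≈ 0.0076923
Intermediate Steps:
K = -14 (K = Add(Mul(-4, 2), -6) = Add(-8, -6) = -14)
Pow(Add(K, Pow(Add(Pow(Add(-3, 4), Rational(1, 2)), 11), 2)), -1) = Pow(Add(-14, Pow(Add(Pow(Add(-3, 4), Rational(1, 2)), 11), 2)), -1) = Pow(Add(-14, Pow(Add(Pow(1, Rational(1, 2)), 11), 2)), -1) = Pow(Add(-14, Pow(Add(1, 11), 2)), -1) = Pow(Add(-14, Pow(12, 2)), -1) = Pow(Add(-14, 144), -1) = Pow(130, -1) = Rational(1, 130)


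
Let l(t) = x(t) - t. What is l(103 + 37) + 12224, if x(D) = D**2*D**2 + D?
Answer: 384172224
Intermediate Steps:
x(D) = D + D**4 (x(D) = D**4 + D = D + D**4)
l(t) = t**4 (l(t) = (t + t**4) - t = t**4)
l(103 + 37) + 12224 = (103 + 37)**4 + 12224 = 140**4 + 12224 = 384160000 + 12224 = 384172224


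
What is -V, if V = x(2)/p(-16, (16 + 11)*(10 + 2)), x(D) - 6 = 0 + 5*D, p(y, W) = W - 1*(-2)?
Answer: -8/163 ≈ -0.049080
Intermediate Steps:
p(y, W) = 2 + W (p(y, W) = W + 2 = 2 + W)
x(D) = 6 + 5*D (x(D) = 6 + (0 + 5*D) = 6 + 5*D)
V = 8/163 (V = (6 + 5*2)/(2 + (16 + 11)*(10 + 2)) = (6 + 10)/(2 + 27*12) = 16/(2 + 324) = 16/326 = 16*(1/326) = 8/163 ≈ 0.049080)
-V = -1*8/163 = -8/163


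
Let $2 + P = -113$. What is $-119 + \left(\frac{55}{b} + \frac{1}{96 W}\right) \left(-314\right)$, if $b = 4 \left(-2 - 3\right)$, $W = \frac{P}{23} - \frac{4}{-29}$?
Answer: $\frac{5043329}{6768} \approx 745.17$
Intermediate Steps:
$P = -115$ ($P = -2 - 113 = -115$)
$W = - \frac{141}{29}$ ($W = - \frac{115}{23} - \frac{4}{-29} = \left(-115\right) \frac{1}{23} - - \frac{4}{29} = -5 + \frac{4}{29} = - \frac{141}{29} \approx -4.8621$)
$b = -20$ ($b = 4 \left(-5\right) = -20$)
$-119 + \left(\frac{55}{b} + \frac{1}{96 W}\right) \left(-314\right) = -119 + \left(\frac{55}{-20} + \frac{1}{96 \left(- \frac{141}{29}\right)}\right) \left(-314\right) = -119 + \left(55 \left(- \frac{1}{20}\right) + \frac{1}{96} \left(- \frac{29}{141}\right)\right) \left(-314\right) = -119 + \left(- \frac{11}{4} - \frac{29}{13536}\right) \left(-314\right) = -119 - - \frac{5848721}{6768} = -119 + \frac{5848721}{6768} = \frac{5043329}{6768}$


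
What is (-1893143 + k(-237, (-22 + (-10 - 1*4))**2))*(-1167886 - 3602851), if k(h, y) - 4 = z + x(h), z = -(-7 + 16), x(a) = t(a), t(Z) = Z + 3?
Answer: 9032827562534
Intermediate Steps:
t(Z) = 3 + Z
x(a) = 3 + a
z = -9 (z = -1*9 = -9)
k(h, y) = -2 + h (k(h, y) = 4 + (-9 + (3 + h)) = 4 + (-6 + h) = -2 + h)
(-1893143 + k(-237, (-22 + (-10 - 1*4))**2))*(-1167886 - 3602851) = (-1893143 + (-2 - 237))*(-1167886 - 3602851) = (-1893143 - 239)*(-4770737) = -1893382*(-4770737) = 9032827562534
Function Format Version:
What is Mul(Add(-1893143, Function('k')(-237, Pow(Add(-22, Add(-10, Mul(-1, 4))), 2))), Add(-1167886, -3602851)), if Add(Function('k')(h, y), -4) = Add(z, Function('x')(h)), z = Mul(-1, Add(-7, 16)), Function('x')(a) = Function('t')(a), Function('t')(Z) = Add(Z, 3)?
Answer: 9032827562534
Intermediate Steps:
Function('t')(Z) = Add(3, Z)
Function('x')(a) = Add(3, a)
z = -9 (z = Mul(-1, 9) = -9)
Function('k')(h, y) = Add(-2, h) (Function('k')(h, y) = Add(4, Add(-9, Add(3, h))) = Add(4, Add(-6, h)) = Add(-2, h))
Mul(Add(-1893143, Function('k')(-237, Pow(Add(-22, Add(-10, Mul(-1, 4))), 2))), Add(-1167886, -3602851)) = Mul(Add(-1893143, Add(-2, -237)), Add(-1167886, -3602851)) = Mul(Add(-1893143, -239), -4770737) = Mul(-1893382, -4770737) = 9032827562534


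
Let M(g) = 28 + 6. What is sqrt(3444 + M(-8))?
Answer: sqrt(3478) ≈ 58.975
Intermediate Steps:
M(g) = 34
sqrt(3444 + M(-8)) = sqrt(3444 + 34) = sqrt(3478)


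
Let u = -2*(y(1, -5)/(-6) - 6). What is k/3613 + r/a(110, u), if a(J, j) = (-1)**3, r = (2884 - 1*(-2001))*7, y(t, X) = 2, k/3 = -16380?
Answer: -123595675/3613 ≈ -34209.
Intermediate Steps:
k = -49140 (k = 3*(-16380) = -49140)
u = 38/3 (u = -2*(2/(-6) - 6) = -2*(2*(-1/6) - 6) = -2*(-1/3 - 6) = -2*(-19/3) = 38/3 ≈ 12.667)
r = 34195 (r = (2884 + 2001)*7 = 4885*7 = 34195)
a(J, j) = -1
k/3613 + r/a(110, u) = -49140/3613 + 34195/(-1) = -49140*1/3613 + 34195*(-1) = -49140/3613 - 34195 = -123595675/3613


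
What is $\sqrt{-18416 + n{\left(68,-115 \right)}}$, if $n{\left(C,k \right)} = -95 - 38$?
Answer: $9 i \sqrt{229} \approx 136.19 i$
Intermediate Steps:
$n{\left(C,k \right)} = -133$ ($n{\left(C,k \right)} = -95 - 38 = -133$)
$\sqrt{-18416 + n{\left(68,-115 \right)}} = \sqrt{-18416 - 133} = \sqrt{-18549} = 9 i \sqrt{229}$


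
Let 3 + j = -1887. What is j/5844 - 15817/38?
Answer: -3854432/9253 ≈ -416.56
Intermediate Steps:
j = -1890 (j = -3 - 1887 = -1890)
j/5844 - 15817/38 = -1890/5844 - 15817/38 = -1890*1/5844 - 15817*1/38 = -315/974 - 15817/38 = -3854432/9253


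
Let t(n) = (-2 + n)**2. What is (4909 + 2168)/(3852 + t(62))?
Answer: 2359/2484 ≈ 0.94968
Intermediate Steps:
(4909 + 2168)/(3852 + t(62)) = (4909 + 2168)/(3852 + (-2 + 62)**2) = 7077/(3852 + 60**2) = 7077/(3852 + 3600) = 7077/7452 = 7077*(1/7452) = 2359/2484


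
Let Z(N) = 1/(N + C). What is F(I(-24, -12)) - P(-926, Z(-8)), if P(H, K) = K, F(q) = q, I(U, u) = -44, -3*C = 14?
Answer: -1669/38 ≈ -43.921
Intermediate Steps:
C = -14/3 (C = -1/3*14 = -14/3 ≈ -4.6667)
Z(N) = 1/(-14/3 + N) (Z(N) = 1/(N - 14/3) = 1/(-14/3 + N))
F(I(-24, -12)) - P(-926, Z(-8)) = -44 - 3/(-14 + 3*(-8)) = -44 - 3/(-14 - 24) = -44 - 3/(-38) = -44 - 3*(-1)/38 = -44 - 1*(-3/38) = -44 + 3/38 = -1669/38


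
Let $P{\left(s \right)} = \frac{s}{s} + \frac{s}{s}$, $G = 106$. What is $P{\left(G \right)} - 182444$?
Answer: $-182442$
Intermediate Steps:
$P{\left(s \right)} = 2$ ($P{\left(s \right)} = 1 + 1 = 2$)
$P{\left(G \right)} - 182444 = 2 - 182444 = -182442$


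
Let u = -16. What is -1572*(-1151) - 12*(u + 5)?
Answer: 1809504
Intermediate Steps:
-1572*(-1151) - 12*(u + 5) = -1572*(-1151) - 12*(-16 + 5) = 1809372 - 12*(-11) = 1809372 + 132 = 1809504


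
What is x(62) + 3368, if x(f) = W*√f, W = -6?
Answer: 3368 - 6*√62 ≈ 3320.8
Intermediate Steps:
x(f) = -6*√f
x(62) + 3368 = -6*√62 + 3368 = 3368 - 6*√62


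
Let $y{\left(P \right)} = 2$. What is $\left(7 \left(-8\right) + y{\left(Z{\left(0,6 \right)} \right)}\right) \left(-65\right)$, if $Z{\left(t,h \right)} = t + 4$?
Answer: $3510$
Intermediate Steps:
$Z{\left(t,h \right)} = 4 + t$
$\left(7 \left(-8\right) + y{\left(Z{\left(0,6 \right)} \right)}\right) \left(-65\right) = \left(7 \left(-8\right) + 2\right) \left(-65\right) = \left(-56 + 2\right) \left(-65\right) = \left(-54\right) \left(-65\right) = 3510$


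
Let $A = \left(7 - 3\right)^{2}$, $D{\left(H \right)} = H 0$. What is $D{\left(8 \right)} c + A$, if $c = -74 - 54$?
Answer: $16$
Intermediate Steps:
$D{\left(H \right)} = 0$
$c = -128$ ($c = -74 - 54 = -128$)
$A = 16$ ($A = 4^{2} = 16$)
$D{\left(8 \right)} c + A = 0 \left(-128\right) + 16 = 0 + 16 = 16$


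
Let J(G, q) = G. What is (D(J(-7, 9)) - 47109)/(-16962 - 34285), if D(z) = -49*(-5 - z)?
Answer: 47207/51247 ≈ 0.92117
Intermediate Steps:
D(z) = 245 + 49*z
(D(J(-7, 9)) - 47109)/(-16962 - 34285) = ((245 + 49*(-7)) - 47109)/(-16962 - 34285) = ((245 - 343) - 47109)/(-51247) = (-98 - 47109)*(-1/51247) = -47207*(-1/51247) = 47207/51247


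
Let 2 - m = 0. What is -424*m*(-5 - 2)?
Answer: 5936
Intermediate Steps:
m = 2 (m = 2 - 1*0 = 2 + 0 = 2)
-424*m*(-5 - 2) = -848*(-5 - 2) = -848*(-7) = -424*(-14) = 5936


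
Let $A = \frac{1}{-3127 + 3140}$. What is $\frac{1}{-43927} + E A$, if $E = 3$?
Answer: $\frac{10136}{43927} \approx 0.23075$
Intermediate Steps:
$A = \frac{1}{13} \approx 0.076923$
$\frac{1}{-43927} + E A = \frac{1}{-43927} + 3 \cdot \frac{1}{13} = - \frac{1}{43927} + \frac{3}{13} = \frac{10136}{43927}$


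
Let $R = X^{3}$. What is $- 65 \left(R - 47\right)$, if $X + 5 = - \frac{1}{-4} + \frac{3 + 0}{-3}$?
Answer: $\frac{986375}{64} \approx 15412.0$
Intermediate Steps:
$X = - \frac{23}{4}$ ($X = -5 + \left(- \frac{1}{-4} + \frac{3 + 0}{-3}\right) = -5 + \left(\left(-1\right) \left(- \frac{1}{4}\right) + 3 \left(- \frac{1}{3}\right)\right) = -5 + \left(\frac{1}{4} - 1\right) = -5 - \frac{3}{4} = - \frac{23}{4} \approx -5.75$)
$R = - \frac{12167}{64}$ ($R = \left(- \frac{23}{4}\right)^{3} = - \frac{12167}{64} \approx -190.11$)
$- 65 \left(R - 47\right) = - 65 \left(- \frac{12167}{64} - 47\right) = \left(-65\right) \left(- \frac{15175}{64}\right) = \frac{986375}{64}$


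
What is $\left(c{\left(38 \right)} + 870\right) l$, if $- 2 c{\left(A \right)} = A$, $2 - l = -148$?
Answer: $127650$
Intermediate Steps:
$l = 150$ ($l = 2 - -148 = 2 + 148 = 150$)
$c{\left(A \right)} = - \frac{A}{2}$
$\left(c{\left(38 \right)} + 870\right) l = \left(\left(- \frac{1}{2}\right) 38 + 870\right) 150 = \left(-19 + 870\right) 150 = 851 \cdot 150 = 127650$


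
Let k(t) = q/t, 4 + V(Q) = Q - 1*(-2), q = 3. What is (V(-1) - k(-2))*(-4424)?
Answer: 6636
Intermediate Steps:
V(Q) = -2 + Q (V(Q) = -4 + (Q - 1*(-2)) = -4 + (Q + 2) = -4 + (2 + Q) = -2 + Q)
k(t) = 3/t
(V(-1) - k(-2))*(-4424) = ((-2 - 1) - 3/(-2))*(-4424) = (-3 - 3*(-1)/2)*(-4424) = (-3 - 1*(-3/2))*(-4424) = (-3 + 3/2)*(-4424) = -3/2*(-4424) = 6636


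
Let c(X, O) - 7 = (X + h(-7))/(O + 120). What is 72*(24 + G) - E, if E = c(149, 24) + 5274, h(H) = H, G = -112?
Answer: -836495/72 ≈ -11618.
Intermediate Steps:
c(X, O) = 7 + (-7 + X)/(120 + O) (c(X, O) = 7 + (X - 7)/(O + 120) = 7 + (-7 + X)/(120 + O))
E = 380303/72 (E = (833 + 149 + 7*24)/(120 + 24) + 5274 = (833 + 149 + 168)/144 + 5274 = (1/144)*1150 + 5274 = 575/72 + 5274 = 380303/72 ≈ 5282.0)
72*(24 + G) - E = 72*(24 - 112) - 1*380303/72 = 72*(-88) - 380303/72 = -6336 - 380303/72 = -836495/72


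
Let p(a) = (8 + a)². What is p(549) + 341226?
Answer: 651475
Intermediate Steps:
p(549) + 341226 = (8 + 549)² + 341226 = 557² + 341226 = 310249 + 341226 = 651475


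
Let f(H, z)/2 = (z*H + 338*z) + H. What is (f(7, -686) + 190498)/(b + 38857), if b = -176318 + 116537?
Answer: 70707/5231 ≈ 13.517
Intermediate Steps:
b = -59781
f(H, z) = 2*H + 676*z + 2*H*z (f(H, z) = 2*((z*H + 338*z) + H) = 2*((H*z + 338*z) + H) = 2*((338*z + H*z) + H) = 2*(H + 338*z + H*z) = 2*H + 676*z + 2*H*z)
(f(7, -686) + 190498)/(b + 38857) = ((2*7 + 676*(-686) + 2*7*(-686)) + 190498)/(-59781 + 38857) = ((14 - 463736 - 9604) + 190498)/(-20924) = (-473326 + 190498)*(-1/20924) = -282828*(-1/20924) = 70707/5231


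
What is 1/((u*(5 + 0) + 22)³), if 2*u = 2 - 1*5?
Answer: 8/24389 ≈ 0.00032802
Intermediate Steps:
u = -3/2 (u = (2 - 1*5)/2 = (2 - 5)/2 = (½)*(-3) = -3/2 ≈ -1.5000)
1/((u*(5 + 0) + 22)³) = 1/((-3*(5 + 0)/2 + 22)³) = 1/((-3/2*5 + 22)³) = 1/((-15/2 + 22)³) = 1/((29/2)³) = 1/(24389/8) = 8/24389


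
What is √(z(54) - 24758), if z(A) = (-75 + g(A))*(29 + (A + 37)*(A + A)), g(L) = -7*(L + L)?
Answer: 5*I*√328637 ≈ 2866.3*I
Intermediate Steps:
g(L) = -14*L
z(A) = (-75 - 14*A)*(29 + 2*A*(37 + A)) (z(A) = (-75 - 14*A)*(29 + (A + 37)*(A + A)) = (-75 - 14*A)*(29 + (37 + A)*(2*A)) = (-75 - 14*A)*(29 + 2*A*(37 + A)))
√(z(54) - 24758) = √((-2175 - 5956*54 - 1186*54² - 28*54³) - 24758) = √((-2175 - 321624 - 1186*2916 - 28*157464) - 24758) = √((-2175 - 321624 - 3458376 - 4408992) - 24758) = √(-8191167 - 24758) = √(-8215925) = 5*I*√328637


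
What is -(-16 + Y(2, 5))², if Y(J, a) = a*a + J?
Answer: -121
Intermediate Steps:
Y(J, a) = J + a² (Y(J, a) = a² + J = J + a²)
-(-16 + Y(2, 5))² = -(-16 + (2 + 5²))² = -(-16 + (2 + 25))² = -(-16 + 27)² = -1*11² = -1*121 = -121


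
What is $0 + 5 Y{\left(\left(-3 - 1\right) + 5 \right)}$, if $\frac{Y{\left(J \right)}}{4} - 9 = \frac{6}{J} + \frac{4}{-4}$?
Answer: $280$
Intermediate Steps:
$Y{\left(J \right)} = 32 + \frac{24}{J}$ ($Y{\left(J \right)} = 36 + 4 \left(\frac{6}{J} + \frac{4}{-4}\right) = 36 + 4 \left(\frac{6}{J} + 4 \left(- \frac{1}{4}\right)\right) = 36 + 4 \left(\frac{6}{J} - 1\right) = 36 + 4 \left(-1 + \frac{6}{J}\right) = 36 - \left(4 - \frac{24}{J}\right) = 32 + \frac{24}{J}$)
$0 + 5 Y{\left(\left(-3 - 1\right) + 5 \right)} = 0 + 5 \left(32 + \frac{24}{\left(-3 - 1\right) + 5}\right) = 0 + 5 \left(32 + \frac{24}{-4 + 5}\right) = 0 + 5 \left(32 + \frac{24}{1}\right) = 0 + 5 \left(32 + 24 \cdot 1\right) = 0 + 5 \left(32 + 24\right) = 0 + 5 \cdot 56 = 0 + 280 = 280$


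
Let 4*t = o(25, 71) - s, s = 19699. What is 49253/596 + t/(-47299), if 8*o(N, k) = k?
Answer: 2665773115/32217376 ≈ 82.743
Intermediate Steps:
o(N, k) = k/8
t = -157521/32 (t = ((⅛)*71 - 1*19699)/4 = (71/8 - 19699)/4 = (¼)*(-157521/8) = -157521/32 ≈ -4922.5)
49253/596 + t/(-47299) = 49253/596 - 157521/32/(-47299) = 49253*(1/596) - 157521/32*(-1/47299) = 49253/596 + 22503/216224 = 2665773115/32217376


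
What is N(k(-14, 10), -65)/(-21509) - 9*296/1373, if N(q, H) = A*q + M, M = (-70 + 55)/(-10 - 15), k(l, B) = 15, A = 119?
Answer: -298758024/147659285 ≈ -2.0233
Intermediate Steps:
M = ⅗ (M = -15/(-25) = -15*(-1/25) = ⅗ ≈ 0.60000)
N(q, H) = ⅗ + 119*q (N(q, H) = 119*q + ⅗ = ⅗ + 119*q)
N(k(-14, 10), -65)/(-21509) - 9*296/1373 = (⅗ + 119*15)/(-21509) - 9*296/1373 = (⅗ + 1785)*(-1/21509) - 2664*1/1373 = (8928/5)*(-1/21509) - 2664/1373 = -8928/107545 - 2664/1373 = -298758024/147659285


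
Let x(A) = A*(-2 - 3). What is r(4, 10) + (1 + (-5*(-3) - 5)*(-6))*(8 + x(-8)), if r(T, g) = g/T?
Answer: -5659/2 ≈ -2829.5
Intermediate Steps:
x(A) = -5*A (x(A) = A*(-5) = -5*A)
r(4, 10) + (1 + (-5*(-3) - 5)*(-6))*(8 + x(-8)) = 10/4 + (1 + (-5*(-3) - 5)*(-6))*(8 - 5*(-8)) = 10*(¼) + (1 + (15 - 5)*(-6))*(8 + 40) = 5/2 + (1 + 10*(-6))*48 = 5/2 + (1 - 60)*48 = 5/2 - 59*48 = 5/2 - 2832 = -5659/2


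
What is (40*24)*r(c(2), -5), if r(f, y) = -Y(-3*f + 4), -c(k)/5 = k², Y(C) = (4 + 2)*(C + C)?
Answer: -737280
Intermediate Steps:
Y(C) = 12*C (Y(C) = 6*(2*C) = 12*C)
c(k) = -5*k²
r(f, y) = -48 + 36*f (r(f, y) = -12*(-3*f + 4) = -12*(4 - 3*f) = -(48 - 36*f) = -48 + 36*f)
(40*24)*r(c(2), -5) = (40*24)*(-48 + 36*(-5*2²)) = 960*(-48 + 36*(-5*4)) = 960*(-48 + 36*(-20)) = 960*(-48 - 720) = 960*(-768) = -737280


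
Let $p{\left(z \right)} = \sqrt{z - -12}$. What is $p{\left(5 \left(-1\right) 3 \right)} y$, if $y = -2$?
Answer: $- 2 i \sqrt{3} \approx - 3.4641 i$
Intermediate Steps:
$p{\left(z \right)} = \sqrt{12 + z}$ ($p{\left(z \right)} = \sqrt{z + \left(-32 + 44\right)} = \sqrt{z + 12} = \sqrt{12 + z}$)
$p{\left(5 \left(-1\right) 3 \right)} y = \sqrt{12 + 5 \left(-1\right) 3} \left(-2\right) = \sqrt{12 - 15} \left(-2\right) = \sqrt{-3} \left(-2\right) = i \sqrt{3} \left(-2\right) = - 2 i \sqrt{3}$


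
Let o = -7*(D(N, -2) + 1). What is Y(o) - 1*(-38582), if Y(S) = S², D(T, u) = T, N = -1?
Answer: 38582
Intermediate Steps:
o = 0 (o = -7*(-1 + 1) = -7*0 = 0)
Y(o) - 1*(-38582) = 0² - 1*(-38582) = 0 + 38582 = 38582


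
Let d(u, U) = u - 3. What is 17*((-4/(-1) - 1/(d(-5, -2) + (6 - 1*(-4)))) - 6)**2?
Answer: 425/4 ≈ 106.25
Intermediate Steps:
d(u, U) = -3 + u
17*((-4/(-1) - 1/(d(-5, -2) + (6 - 1*(-4)))) - 6)**2 = 17*((-4/(-1) - 1/((-3 - 5) + (6 - 1*(-4)))) - 6)**2 = 17*((-4*(-1) - 1/(-8 + (6 + 4))) - 6)**2 = 17*((4 - 1/(-8 + 10)) - 6)**2 = 17*((4 - 1/2) - 6)**2 = 17*(7/2 - 6)**2 = 17*(-5/2)**2 = 17*(25/4) = 425/4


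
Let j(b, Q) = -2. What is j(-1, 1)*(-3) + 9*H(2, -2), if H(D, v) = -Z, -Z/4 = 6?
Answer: 222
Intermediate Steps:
Z = -24 (Z = -4*6 = -24)
H(D, v) = 24 (H(D, v) = -1*(-24) = 24)
j(-1, 1)*(-3) + 9*H(2, -2) = -2*(-3) + 9*24 = 6 + 216 = 222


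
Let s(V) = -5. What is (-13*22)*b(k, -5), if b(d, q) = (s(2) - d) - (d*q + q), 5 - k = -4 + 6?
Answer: -3432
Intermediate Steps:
k = 3 (k = 5 - (-4 + 6) = 5 - 1*2 = 5 - 2 = 3)
b(d, q) = -5 - d - q - d*q (b(d, q) = (-5 - d) - (d*q + q) = (-5 - d) - (q + d*q) = (-5 - d) + (-q - d*q) = -5 - d - q - d*q)
(-13*22)*b(k, -5) = (-13*22)*(-5 - 1*3 - 1*(-5) - 1*3*(-5)) = -286*(-5 - 3 + 5 + 15) = -286*12 = -3432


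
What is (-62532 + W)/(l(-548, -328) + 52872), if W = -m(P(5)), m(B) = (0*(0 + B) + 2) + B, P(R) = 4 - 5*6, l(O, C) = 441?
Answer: -20836/17771 ≈ -1.1725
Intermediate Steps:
P(R) = -26 (P(R) = 4 - 30 = -26)
m(B) = 2 + B (m(B) = (0*B + 2) + B = (0 + 2) + B = 2 + B)
W = 24 (W = -(2 - 26) = -1*(-24) = 24)
(-62532 + W)/(l(-548, -328) + 52872) = (-62532 + 24)/(441 + 52872) = -62508/53313 = -62508*1/53313 = -20836/17771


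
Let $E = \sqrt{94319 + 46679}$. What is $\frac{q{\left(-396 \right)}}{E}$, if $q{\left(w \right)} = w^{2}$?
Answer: $\frac{7128 \sqrt{140998}}{6409} \approx 417.62$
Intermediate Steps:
$E = \sqrt{140998} \approx 375.5$
$\frac{q{\left(-396 \right)}}{E} = \frac{\left(-396\right)^{2}}{\sqrt{140998}} = 156816 \frac{\sqrt{140998}}{140998} = \frac{7128 \sqrt{140998}}{6409}$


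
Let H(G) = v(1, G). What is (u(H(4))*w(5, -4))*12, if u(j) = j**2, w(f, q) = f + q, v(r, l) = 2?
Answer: 48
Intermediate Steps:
H(G) = 2
(u(H(4))*w(5, -4))*12 = (2**2*(5 - 4))*12 = (4*1)*12 = 4*12 = 48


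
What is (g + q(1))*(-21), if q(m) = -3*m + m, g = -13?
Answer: 315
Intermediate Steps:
q(m) = -2*m
(g + q(1))*(-21) = (-13 - 2*1)*(-21) = (-13 - 2)*(-21) = -15*(-21) = 315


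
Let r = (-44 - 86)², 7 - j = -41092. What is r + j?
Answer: 57999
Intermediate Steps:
j = 41099 (j = 7 - 1*(-41092) = 7 + 41092 = 41099)
r = 16900 (r = (-130)² = 16900)
r + j = 16900 + 41099 = 57999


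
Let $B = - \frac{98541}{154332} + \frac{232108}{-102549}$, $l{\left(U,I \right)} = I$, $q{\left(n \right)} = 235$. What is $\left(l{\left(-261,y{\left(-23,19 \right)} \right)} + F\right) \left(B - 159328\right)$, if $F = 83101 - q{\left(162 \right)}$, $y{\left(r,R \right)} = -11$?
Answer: $- \frac{2579414466550243895}{195390028} \approx -1.3201 \cdot 10^{10}$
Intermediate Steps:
$F = 82866$ ($F = 83101 - 235 = 82866$)
$B = - \frac{566999665}{195390028}$ ($B = \left(-98541\right) \frac{1}{154332} + 232108 \left(- \frac{1}{102549}\right) = - \frac{10949}{17148} - \frac{232108}{102549} = - \frac{566999665}{195390028} \approx -2.9019$)
$\left(l{\left(-261,y{\left(-23,19 \right)} \right)} + F\right) \left(B - 159328\right) = \left(-11 + 82866\right) \left(- \frac{566999665}{195390028} - 159328\right) = 82855 \left(- \frac{31131669380849}{195390028}\right) = - \frac{2579414466550243895}{195390028}$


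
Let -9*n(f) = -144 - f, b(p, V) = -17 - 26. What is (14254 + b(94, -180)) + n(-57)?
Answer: 42662/3 ≈ 14221.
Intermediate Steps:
b(p, V) = -43
n(f) = 16 + f/9 (n(f) = -(-144 - f)/9 = 16 + f/9)
(14254 + b(94, -180)) + n(-57) = (14254 - 43) + (16 + (1/9)*(-57)) = 14211 + (16 - 19/3) = 14211 + 29/3 = 42662/3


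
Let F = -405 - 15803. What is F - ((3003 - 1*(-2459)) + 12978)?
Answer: -34648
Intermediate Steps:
F = -16208
F - ((3003 - 1*(-2459)) + 12978) = -16208 - ((3003 - 1*(-2459)) + 12978) = -16208 - ((3003 + 2459) + 12978) = -16208 - (5462 + 12978) = -16208 - 1*18440 = -16208 - 18440 = -34648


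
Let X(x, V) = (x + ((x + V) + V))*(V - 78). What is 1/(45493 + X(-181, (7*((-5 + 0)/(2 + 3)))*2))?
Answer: 1/81373 ≈ 1.2289e-5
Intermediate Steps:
X(x, V) = (-78 + V)*(2*V + 2*x) (X(x, V) = (x + ((V + x) + V))*(-78 + V) = (x + (x + 2*V))*(-78 + V) = (2*V + 2*x)*(-78 + V) = (-78 + V)*(2*V + 2*x))
1/(45493 + X(-181, (7*((-5 + 0)/(2 + 3)))*2)) = 1/(45493 + (-156*7*((-5 + 0)/(2 + 3))*2 - 156*(-181) + 2*((7*((-5 + 0)/(2 + 3)))*2)**2 + 2*((7*((-5 + 0)/(2 + 3)))*2)*(-181))) = 1/(45493 + (-156*7*(-5/5)*2 + 28236 + 2*((7*(-5/5))*2)**2 + 2*((7*(-5/5))*2)*(-181))) = 1/(45493 + (-156*7*(-5*1/5)*2 + 28236 + 2*((7*(-5*1/5))*2)**2 + 2*((7*(-5*1/5))*2)*(-181))) = 1/(45493 + (-156*7*(-1)*2 + 28236 + 2*((7*(-1))*2)**2 + 2*((7*(-1))*2)*(-181))) = 1/(45493 + (-(-1092)*2 + 28236 + 2*(-7*2)**2 + 2*(-7*2)*(-181))) = 1/(45493 + (-156*(-14) + 28236 + 2*(-14)**2 + 2*(-14)*(-181))) = 1/(45493 + (2184 + 28236 + 2*196 + 5068)) = 1/(45493 + (2184 + 28236 + 392 + 5068)) = 1/(45493 + 35880) = 1/81373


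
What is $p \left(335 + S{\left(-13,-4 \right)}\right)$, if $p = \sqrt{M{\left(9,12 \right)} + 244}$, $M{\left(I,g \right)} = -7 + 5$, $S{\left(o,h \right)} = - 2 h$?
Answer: $3773 \sqrt{2} \approx 5335.8$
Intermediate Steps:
$M{\left(I,g \right)} = -2$
$p = 11 \sqrt{2}$ ($p = \sqrt{-2 + 244} = \sqrt{242} = 11 \sqrt{2} \approx 15.556$)
$p \left(335 + S{\left(-13,-4 \right)}\right) = 11 \sqrt{2} \left(335 - -8\right) = 11 \sqrt{2} \left(335 + 8\right) = 11 \sqrt{2} \cdot 343 = 3773 \sqrt{2}$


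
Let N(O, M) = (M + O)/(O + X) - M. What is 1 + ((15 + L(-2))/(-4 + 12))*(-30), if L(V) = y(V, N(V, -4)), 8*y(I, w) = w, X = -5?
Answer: -6443/112 ≈ -57.527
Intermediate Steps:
N(O, M) = -M + (M + O)/(-5 + O) (N(O, M) = (M + O)/(O - 5) - M = (M + O)/(-5 + O) - M = -M + (M + O)/(-5 + O))
y(I, w) = w/8
L(V) = (-24 + 5*V)/(8*(-5 + V)) (L(V) = ((V + 6*(-4) - 1*(-4)*V)/(-5 + V))/8 = ((V - 24 + 4*V)/(-5 + V))/8 = ((-24 + 5*V)/(-5 + V))/8 = (-24 + 5*V)/(8*(-5 + V)))
1 + ((15 + L(-2))/(-4 + 12))*(-30) = 1 + ((15 + (-24 + 5*(-2))/(8*(-5 - 2)))/(-4 + 12))*(-30) = 1 + ((15 + (1/8)*(-24 - 10)/(-7))/8)*(-30) = 1 + ((15 + (1/8)*(-1/7)*(-34))*(1/8))*(-30) = 1 + ((15 + 17/28)*(1/8))*(-30) = 1 + ((437/28)*(1/8))*(-30) = 1 + (437/224)*(-30) = 1 - 6555/112 = -6443/112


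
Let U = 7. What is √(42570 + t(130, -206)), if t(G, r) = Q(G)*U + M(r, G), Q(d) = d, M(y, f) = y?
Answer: √43274 ≈ 208.02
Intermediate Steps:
t(G, r) = r + 7*G (t(G, r) = G*7 + r = 7*G + r = r + 7*G)
√(42570 + t(130, -206)) = √(42570 + (-206 + 7*130)) = √(42570 + (-206 + 910)) = √(42570 + 704) = √43274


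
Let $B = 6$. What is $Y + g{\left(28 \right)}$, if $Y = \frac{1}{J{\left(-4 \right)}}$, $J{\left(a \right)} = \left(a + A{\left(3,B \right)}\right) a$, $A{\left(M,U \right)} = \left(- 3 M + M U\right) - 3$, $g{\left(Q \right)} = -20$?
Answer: $- \frac{161}{8} \approx -20.125$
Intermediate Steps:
$A{\left(M,U \right)} = -3 - 3 M + M U$
$J{\left(a \right)} = a \left(6 + a\right)$ ($J{\left(a \right)} = \left(a - -6\right) a = \left(a + 6\right) a = \left(6 + a\right) a = a \left(6 + a\right)$)
$Y = - \frac{1}{8}$ ($Y = \frac{1}{\left(-4\right) \left(6 - 4\right)} = \frac{1}{\left(-4\right) 2} = \frac{1}{-8} = - \frac{1}{8} \approx -0.125$)
$Y + g{\left(28 \right)} = - \frac{1}{8} - 20 = - \frac{161}{8}$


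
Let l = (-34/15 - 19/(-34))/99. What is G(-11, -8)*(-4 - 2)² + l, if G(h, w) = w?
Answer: -14541991/50490 ≈ -288.02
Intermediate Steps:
l = -871/50490 (l = (-34*1/15 - 19*(-1/34))*(1/99) = (-34/15 + 19/34)*(1/99) = -871/510*1/99 = -871/50490 ≈ -0.017251)
G(-11, -8)*(-4 - 2)² + l = -8*(-4 - 2)² - 871/50490 = -8*(-6)² - 871/50490 = -8*36 - 871/50490 = -288 - 871/50490 = -14541991/50490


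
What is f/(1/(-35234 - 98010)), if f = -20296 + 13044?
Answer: 966285488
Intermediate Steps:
f = -7252
f/(1/(-35234 - 98010)) = -7252/(1/(-35234 - 98010)) = -7252/(1/(-133244)) = -7252/(-1/133244) = -7252*(-133244) = 966285488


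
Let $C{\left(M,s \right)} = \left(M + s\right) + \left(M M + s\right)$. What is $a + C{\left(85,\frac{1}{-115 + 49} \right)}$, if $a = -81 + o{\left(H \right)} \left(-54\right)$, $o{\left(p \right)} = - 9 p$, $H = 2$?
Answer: $\frac{270632}{33} \approx 8201.0$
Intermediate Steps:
$C{\left(M,s \right)} = M + M^{2} + 2 s$ ($C{\left(M,s \right)} = \left(M + s\right) + \left(M^{2} + s\right) = \left(M + s\right) + \left(s + M^{2}\right) = M + M^{2} + 2 s$)
$a = 891$ ($a = -81 + \left(-9\right) 2 \left(-54\right) = -81 - -972 = -81 + 972 = 891$)
$a + C{\left(85,\frac{1}{-115 + 49} \right)} = 891 + \left(85 + 85^{2} + \frac{2}{-115 + 49}\right) = 891 + \left(85 + 7225 + \frac{2}{-66}\right) = 891 + \left(85 + 7225 + 2 \left(- \frac{1}{66}\right)\right) = 891 + \left(85 + 7225 - \frac{1}{33}\right) = 891 + \frac{241229}{33} = \frac{270632}{33}$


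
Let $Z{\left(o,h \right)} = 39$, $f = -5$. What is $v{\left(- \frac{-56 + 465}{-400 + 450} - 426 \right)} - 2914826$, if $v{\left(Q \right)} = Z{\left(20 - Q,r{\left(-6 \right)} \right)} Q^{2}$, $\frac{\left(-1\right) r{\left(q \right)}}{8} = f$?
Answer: $\frac{11092881559}{2500} \approx 4.4372 \cdot 10^{6}$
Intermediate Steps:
$r{\left(q \right)} = 40$ ($r{\left(q \right)} = \left(-8\right) \left(-5\right) = 40$)
$v{\left(Q \right)} = 39 Q^{2}$
$v{\left(- \frac{-56 + 465}{-400 + 450} - 426 \right)} - 2914826 = 39 \left(- \frac{-56 + 465}{-400 + 450} - 426\right)^{2} - 2914826 = 39 \left(- \frac{409}{50} - 426\right)^{2} - 2914826 = 39 \left(- \frac{21709}{50}\right)^{2} - 2914826 = 39 \cdot \frac{471280681}{2500} - 2914826 = \frac{18379946559}{2500} - 2914826 = \frac{11092881559}{2500}$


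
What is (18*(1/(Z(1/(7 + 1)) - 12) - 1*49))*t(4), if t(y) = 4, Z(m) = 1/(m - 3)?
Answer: -250902/71 ≈ -3533.8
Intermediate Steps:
Z(m) = 1/(-3 + m)
(18*(1/(Z(1/(7 + 1)) - 12) - 1*49))*t(4) = (18*(1/(1/(-3 + 1/(7 + 1)) - 12) - 1*49))*4 = (18*(1/(1/(-3 + 1/8) - 12) - 49))*4 = (18*(1/(1/(-3 + ⅛) - 12) - 49))*4 = (18*(1/(1/(-23/8) - 12) - 49))*4 = (18*(1/(-8/23 - 12) - 49))*4 = (18*(1/(-284/23) - 49))*4 = (18*(-23/284 - 49))*4 = (18*(-13939/284))*4 = -125451/142*4 = -250902/71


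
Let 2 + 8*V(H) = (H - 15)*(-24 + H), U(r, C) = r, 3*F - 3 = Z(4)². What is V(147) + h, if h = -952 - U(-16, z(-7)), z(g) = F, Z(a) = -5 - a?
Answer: 4373/4 ≈ 1093.3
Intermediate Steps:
F = 28 (F = 1 + (-5 - 1*4)²/3 = 1 + (-5 - 4)²/3 = 1 + (⅓)*(-9)² = 1 + (⅓)*81 = 1 + 27 = 28)
z(g) = 28
h = -936 (h = -952 - 1*(-16) = -952 + 16 = -936)
V(H) = -¼ + (-24 + H)*(-15 + H)/8 (V(H) = -¼ + ((H - 15)*(-24 + H))/8 = -¼ + ((-15 + H)*(-24 + H))/8 = -¼ + ((-24 + H)*(-15 + H))/8 = -¼ + (-24 + H)*(-15 + H)/8)
V(147) + h = (179/4 - 39/8*147 + (⅛)*147²) - 936 = (179/4 - 5733/8 + (⅛)*21609) - 936 = (179/4 - 5733/8 + 21609/8) - 936 = 8117/4 - 936 = 4373/4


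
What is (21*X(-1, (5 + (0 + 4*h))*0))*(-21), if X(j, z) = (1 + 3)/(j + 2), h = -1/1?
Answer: -1764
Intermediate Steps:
h = -1 (h = -1*1 = -1)
X(j, z) = 4/(2 + j)
(21*X(-1, (5 + (0 + 4*h))*0))*(-21) = (21*(4/(2 - 1)))*(-21) = (21*(4/1))*(-21) = (21*(4*1))*(-21) = (21*4)*(-21) = 84*(-21) = -1764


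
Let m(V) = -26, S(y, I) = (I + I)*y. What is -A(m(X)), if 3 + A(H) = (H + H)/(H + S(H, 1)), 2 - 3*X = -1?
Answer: 7/3 ≈ 2.3333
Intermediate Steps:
S(y, I) = 2*I*y (S(y, I) = (2*I)*y = 2*I*y)
X = 1 (X = ⅔ - ⅓*(-1) = ⅔ + ⅓ = 1)
A(H) = -7/3 (A(H) = -3 + (H + H)/(H + 2*1*H) = -3 + (2*H)/(H + 2*H) = -3 + (2*H)/((3*H)) = -3 + (2*H)*(1/(3*H)) = -3 + ⅔ = -7/3)
-A(m(X)) = -1*(-7/3) = 7/3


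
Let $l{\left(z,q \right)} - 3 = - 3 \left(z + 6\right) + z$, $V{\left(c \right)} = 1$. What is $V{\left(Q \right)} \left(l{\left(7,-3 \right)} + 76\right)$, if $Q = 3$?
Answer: $47$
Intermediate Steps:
$l{\left(z,q \right)} = -15 - 2 z$ ($l{\left(z,q \right)} = 3 + \left(- 3 \left(z + 6\right) + z\right) = 3 + \left(- 3 \left(6 + z\right) + z\right) = 3 - \left(18 + 2 z\right) = -15 - 2 z$)
$V{\left(Q \right)} \left(l{\left(7,-3 \right)} + 76\right) = 1 \left(\left(-15 - 14\right) + 76\right) = 1 \left(-29 + 76\right) = 1 \cdot 47 = 47$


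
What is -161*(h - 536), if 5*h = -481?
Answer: 508921/5 ≈ 1.0178e+5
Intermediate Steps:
h = -481/5 (h = (⅕)*(-481) = -481/5 ≈ -96.200)
-161*(h - 536) = -161*(-481/5 - 536) = -161*(-3161/5) = 508921/5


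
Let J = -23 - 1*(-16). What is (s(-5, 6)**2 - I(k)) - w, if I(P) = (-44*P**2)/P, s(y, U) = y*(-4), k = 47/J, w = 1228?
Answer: -7864/7 ≈ -1123.4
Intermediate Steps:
J = -7 (J = -23 + 16 = -7)
k = -47/7 (k = 47/(-7) = 47*(-1/7) = -47/7 ≈ -6.7143)
s(y, U) = -4*y
I(P) = -44*P
(s(-5, 6)**2 - I(k)) - w = ((-4*(-5))**2 - (-44)*(-47)/7) - 1*1228 = (20**2 - 1*2068/7) - 1228 = (400 - 2068/7) - 1228 = 732/7 - 1228 = -7864/7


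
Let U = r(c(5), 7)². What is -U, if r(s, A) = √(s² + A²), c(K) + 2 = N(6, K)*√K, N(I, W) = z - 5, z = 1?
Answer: -133 - 16*√5 ≈ -168.78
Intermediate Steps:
N(I, W) = -4 (N(I, W) = 1 - 5 = -4)
c(K) = -2 - 4*√K
r(s, A) = √(A² + s²)
U = 49 + (-2 - 4*√5)² (U = (√(7² + (-2 - 4*√5)²))² = (√(49 + (-2 - 4*√5)²))² = 49 + (-2 - 4*√5)² ≈ 168.78)
-U = -(133 + 16*√5) = -133 - 16*√5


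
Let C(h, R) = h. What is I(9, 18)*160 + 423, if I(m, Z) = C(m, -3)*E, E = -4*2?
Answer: -11097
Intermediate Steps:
E = -8
I(m, Z) = -8*m (I(m, Z) = m*(-8) = -8*m)
I(9, 18)*160 + 423 = -8*9*160 + 423 = -72*160 + 423 = -11520 + 423 = -11097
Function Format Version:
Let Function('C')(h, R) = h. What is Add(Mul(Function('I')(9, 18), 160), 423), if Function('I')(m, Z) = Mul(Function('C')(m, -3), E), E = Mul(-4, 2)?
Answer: -11097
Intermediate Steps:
E = -8
Function('I')(m, Z) = Mul(-8, m) (Function('I')(m, Z) = Mul(m, -8) = Mul(-8, m))
Add(Mul(Function('I')(9, 18), 160), 423) = Add(Mul(Mul(-8, 9), 160), 423) = Add(Mul(-72, 160), 423) = Add(-11520, 423) = -11097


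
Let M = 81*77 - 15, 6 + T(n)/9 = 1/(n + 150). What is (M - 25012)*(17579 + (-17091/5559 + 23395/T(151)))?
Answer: -1939209229602170/6020397 ≈ -3.2211e+8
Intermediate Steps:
T(n) = -54 + 9/(150 + n) (T(n) = -54 + 9/(n + 150) = -54 + 9/(150 + n))
M = 6222 (M = 6237 - 15 = 6222)
(M - 25012)*(17579 + (-17091/5559 + 23395/T(151))) = (6222 - 25012)*(17579 + (-17091/5559 + 23395/((9*(-899 - 6*151)/(150 + 151))))) = -18790*(17579 + (-17091*1/5559 + 23395/((9*(-899 - 906)/301)))) = -18790*(17579 + (-5697/1853 + 23395/((9*(1/301)*(-1805))))) = -18790*(17579 + (-5697/1853 + 23395/(-16245/301))) = -18790*(17579 + (-5697/1853 + 23395*(-301/16245))) = -18790*(17579 + (-5697/1853 - 1408379/3249)) = -18790*(17579 - 2628235840/6020397) = -18790*103204323023/6020397 = -1939209229602170/6020397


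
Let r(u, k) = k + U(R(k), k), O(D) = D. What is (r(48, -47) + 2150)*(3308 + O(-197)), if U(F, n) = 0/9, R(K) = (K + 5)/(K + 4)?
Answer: 6542433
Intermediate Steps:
R(K) = (5 + K)/(4 + K)
U(F, n) = 0 (U(F, n) = 0*(⅑) = 0)
r(u, k) = k (r(u, k) = k + 0 = k)
(r(48, -47) + 2150)*(3308 + O(-197)) = (-47 + 2150)*(3308 - 197) = 2103*3111 = 6542433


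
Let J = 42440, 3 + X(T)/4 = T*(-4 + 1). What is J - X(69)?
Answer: 43280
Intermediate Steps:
X(T) = -12 - 12*T (X(T) = -12 + 4*(T*(-4 + 1)) = -12 + 4*(T*(-3)) = -12 + 4*(-3*T) = -12 - 12*T)
J - X(69) = 42440 - (-12 - 12*69) = 42440 - (-12 - 828) = 42440 - 1*(-840) = 42440 + 840 = 43280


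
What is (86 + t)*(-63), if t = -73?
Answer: -819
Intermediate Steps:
(86 + t)*(-63) = (86 - 73)*(-63) = 13*(-63) = -819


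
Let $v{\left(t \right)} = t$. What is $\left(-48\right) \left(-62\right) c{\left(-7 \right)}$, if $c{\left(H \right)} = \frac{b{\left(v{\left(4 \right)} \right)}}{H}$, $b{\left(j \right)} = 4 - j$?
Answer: $0$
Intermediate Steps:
$c{\left(H \right)} = 0$ ($c{\left(H \right)} = \frac{4 - 4}{H} = \frac{0}{H} = 0$)
$\left(-48\right) \left(-62\right) c{\left(-7 \right)} = \left(-48\right) \left(-62\right) 0 = 2976 \cdot 0 = 0$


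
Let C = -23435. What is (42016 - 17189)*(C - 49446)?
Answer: -1809416587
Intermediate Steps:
(42016 - 17189)*(C - 49446) = (42016 - 17189)*(-23435 - 49446) = 24827*(-72881) = -1809416587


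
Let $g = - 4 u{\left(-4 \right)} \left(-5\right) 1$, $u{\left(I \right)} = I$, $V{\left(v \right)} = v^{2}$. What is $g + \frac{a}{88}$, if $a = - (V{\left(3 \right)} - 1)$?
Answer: $- \frac{881}{11} \approx -80.091$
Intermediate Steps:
$a = -8$ ($a = - (3^{2} - 1) = - (9 - 1) = \left(-1\right) 8 = -8$)
$g = -80$ ($g = - 4 \left(-4\right) \left(-5\right) 1 = - 4 \cdot 20 \cdot 1 = \left(-4\right) 20 = -80$)
$g + \frac{a}{88} = -80 - \frac{8}{88} = -80 - \frac{1}{11} = - \frac{881}{11}$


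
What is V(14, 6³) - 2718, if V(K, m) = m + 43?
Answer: -2459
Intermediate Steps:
V(K, m) = 43 + m
V(14, 6³) - 2718 = (43 + 6³) - 2718 = (43 + 216) - 2718 = 259 - 2718 = -2459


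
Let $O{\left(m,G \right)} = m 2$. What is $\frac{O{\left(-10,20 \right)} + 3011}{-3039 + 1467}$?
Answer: $- \frac{997}{524} \approx -1.9027$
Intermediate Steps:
$O{\left(m,G \right)} = 2 m$
$\frac{O{\left(-10,20 \right)} + 3011}{-3039 + 1467} = \frac{2 \left(-10\right) + 3011}{-3039 + 1467} = \frac{-20 + 3011}{-1572} = 2991 \left(- \frac{1}{1572}\right) = - \frac{997}{524}$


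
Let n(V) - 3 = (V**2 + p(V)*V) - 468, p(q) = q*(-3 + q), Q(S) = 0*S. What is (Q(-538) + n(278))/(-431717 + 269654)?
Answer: -2369991/18007 ≈ -131.61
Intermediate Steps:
Q(S) = 0
n(V) = -465 + V**2 + V**2*(-3 + V) (n(V) = 3 + ((V**2 + (V*(-3 + V))*V) - 468) = 3 + ((V**2 + V**2*(-3 + V)) - 468) = 3 + (-468 + V**2 + V**2*(-3 + V)) = -465 + V**2 + V**2*(-3 + V))
(Q(-538) + n(278))/(-431717 + 269654) = (0 + (-465 + 278**3 - 2*278**2))/(-431717 + 269654) = (0 + (-465 + 21484952 - 2*77284))/(-162063) = (0 + (-465 + 21484952 - 154568))*(-1/162063) = (0 + 21329919)*(-1/162063) = 21329919*(-1/162063) = -2369991/18007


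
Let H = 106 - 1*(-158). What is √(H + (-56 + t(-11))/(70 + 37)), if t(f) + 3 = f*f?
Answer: √3029170/107 ≈ 16.266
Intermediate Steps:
t(f) = -3 + f² (t(f) = -3 + f*f = -3 + f²)
H = 264 (H = 106 + 158 = 264)
√(H + (-56 + t(-11))/(70 + 37)) = √(264 + (-56 + (-3 + (-11)²))/(70 + 37)) = √(264 + (-56 + (-3 + 121))/107) = √(264 + (-56 + 118)*(1/107)) = √(264 + 62*(1/107)) = √(264 + 62/107) = √(28310/107) = √3029170/107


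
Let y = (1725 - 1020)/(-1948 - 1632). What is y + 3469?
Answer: 2483663/716 ≈ 3468.8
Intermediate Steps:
y = -141/716 (y = 705/(-3580) = 705*(-1/3580) = -141/716 ≈ -0.19693)
y + 3469 = -141/716 + 3469 = 2483663/716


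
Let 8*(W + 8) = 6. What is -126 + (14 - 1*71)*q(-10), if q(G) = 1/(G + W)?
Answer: -2822/23 ≈ -122.70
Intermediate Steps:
W = -29/4 (W = -8 + (⅛)*6 = -8 + ¾ = -29/4 ≈ -7.2500)
q(G) = 1/(-29/4 + G) (q(G) = 1/(G - 29/4) = 1/(-29/4 + G))
-126 + (14 - 1*71)*q(-10) = -126 + (14 - 1*71)*(4/(-29 + 4*(-10))) = -126 + (14 - 71)*(4/(-29 - 40)) = -126 - 228/(-69) = -126 - 228*(-1)/69 = -126 - 57*(-4/69) = -126 + 76/23 = -2822/23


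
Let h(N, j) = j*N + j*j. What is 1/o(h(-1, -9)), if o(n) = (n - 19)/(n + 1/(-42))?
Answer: 3779/2982 ≈ 1.2673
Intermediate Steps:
h(N, j) = j² + N*j (h(N, j) = N*j + j² = j² + N*j)
o(n) = (-19 + n)/(-1/42 + n) (o(n) = (-19 + n)/(n - 1/42) = (-19 + n)/(-1/42 + n))
1/o(h(-1, -9)) = 1/(42*(-19 - 9*(-1 - 9))/(-1 + 42*(-9*(-1 - 9)))) = 1/(42*(-19 - 9*(-10))/(-1 + 42*(-9*(-10)))) = 1/(42*(-19 + 90)/(-1 + 42*90)) = 1/(42*71/(-1 + 3780)) = 1/(42*71/3779) = 1/(42*(1/3779)*71) = 1/(2982/3779) = 3779/2982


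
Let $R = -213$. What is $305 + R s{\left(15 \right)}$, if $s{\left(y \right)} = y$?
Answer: $-2890$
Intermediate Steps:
$305 + R s{\left(15 \right)} = 305 - 3195 = -2890$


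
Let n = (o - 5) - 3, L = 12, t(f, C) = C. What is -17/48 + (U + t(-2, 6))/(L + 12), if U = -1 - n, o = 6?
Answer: -1/16 ≈ -0.062500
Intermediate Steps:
n = -2 (n = (6 - 5) - 3 = 1 - 3 = -2)
U = 1 (U = -1 - 1*(-2) = -1 + 2 = 1)
-17/48 + (U + t(-2, 6))/(L + 12) = -17/48 + (1 + 6)/(12 + 12) = (1/48)*(-17) + 7/24 = -17/48 + 7*(1/24) = -17/48 + 7/24 = -1/16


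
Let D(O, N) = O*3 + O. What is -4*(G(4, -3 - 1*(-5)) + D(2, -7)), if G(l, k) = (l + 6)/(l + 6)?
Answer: -36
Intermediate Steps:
G(l, k) = 1 (G(l, k) = (6 + l)/(6 + l) = 1)
D(O, N) = 4*O (D(O, N) = 3*O + O = 4*O)
-4*(G(4, -3 - 1*(-5)) + D(2, -7)) = -4*(1 + 4*2) = -4*(1 + 8) = -4*9 = -36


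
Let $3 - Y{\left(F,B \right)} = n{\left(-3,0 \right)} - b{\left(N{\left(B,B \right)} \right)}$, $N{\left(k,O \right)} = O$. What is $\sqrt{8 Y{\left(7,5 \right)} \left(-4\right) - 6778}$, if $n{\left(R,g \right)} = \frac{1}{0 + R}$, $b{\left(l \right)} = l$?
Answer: $\frac{i \sqrt{63402}}{3} \approx 83.932 i$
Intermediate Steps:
$n{\left(R,g \right)} = \frac{1}{R}$
$Y{\left(F,B \right)} = \frac{10}{3} + B$ ($Y{\left(F,B \right)} = 3 - \left(\frac{1}{-3} - B\right) = 3 - \left(- \frac{1}{3} - B\right) = 3 + \left(\frac{1}{3} + B\right) = \frac{10}{3} + B$)
$\sqrt{8 Y{\left(7,5 \right)} \left(-4\right) - 6778} = \sqrt{8 \left(\frac{10}{3} + 5\right) \left(-4\right) - 6778} = \sqrt{8 \cdot \frac{25}{3} \left(-4\right) - 6778} = \sqrt{\frac{200}{3} \left(-4\right) - 6778} = \sqrt{- \frac{800}{3} - 6778} = \sqrt{- \frac{21134}{3}} = \frac{i \sqrt{63402}}{3}$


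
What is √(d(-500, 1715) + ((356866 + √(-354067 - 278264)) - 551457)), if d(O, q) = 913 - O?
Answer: √(-193178 + 3*I*√70259) ≈ 0.9046 + 439.52*I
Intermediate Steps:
√(d(-500, 1715) + ((356866 + √(-354067 - 278264)) - 551457)) = √((913 - 1*(-500)) + ((356866 + √(-354067 - 278264)) - 551457)) = √((913 + 500) + ((356866 + √(-632331)) - 551457)) = √(1413 + ((356866 + 3*I*√70259) - 551457)) = √(1413 + (-194591 + 3*I*√70259)) = √(-193178 + 3*I*√70259)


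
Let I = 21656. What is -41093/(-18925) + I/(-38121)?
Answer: 1156666453/721439925 ≈ 1.6033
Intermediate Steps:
-41093/(-18925) + I/(-38121) = -41093/(-18925) + 21656/(-38121) = -41093*(-1/18925) + 21656*(-1/38121) = 41093/18925 - 21656/38121 = 1156666453/721439925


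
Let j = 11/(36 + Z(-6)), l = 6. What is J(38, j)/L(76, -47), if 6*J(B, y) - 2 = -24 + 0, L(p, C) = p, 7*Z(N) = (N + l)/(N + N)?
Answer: -11/228 ≈ -0.048246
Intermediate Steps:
Z(N) = (6 + N)/(14*N) (Z(N) = ((N + 6)/(N + N))/7 = ((6 + N)/((2*N)))/7 = ((6 + N)*(1/(2*N)))/7 = ((6 + N)/(2*N))/7 = (6 + N)/(14*N))
j = 11/36 (j = 11/(36 + (1/14)*(6 - 6)/(-6)) = 11/(36 + (1/14)*(-1/6)*0) = 11/(36 + 0) = 11/36 ≈ 0.30556)
J(B, y) = -11/3 (J(B, y) = 1/3 + (-24 + 0)/6 = 1/3 + (1/6)*(-24) = 1/3 - 4 = -11/3)
J(38, j)/L(76, -47) = -11/3/76 = -11/3*1/76 = -11/228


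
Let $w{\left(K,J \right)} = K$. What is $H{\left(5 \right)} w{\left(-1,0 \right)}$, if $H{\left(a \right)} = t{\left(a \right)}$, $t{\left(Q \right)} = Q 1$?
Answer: $-5$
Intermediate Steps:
$t{\left(Q \right)} = Q$
$H{\left(a \right)} = a$
$H{\left(5 \right)} w{\left(-1,0 \right)} = 5 \left(-1\right) = -5$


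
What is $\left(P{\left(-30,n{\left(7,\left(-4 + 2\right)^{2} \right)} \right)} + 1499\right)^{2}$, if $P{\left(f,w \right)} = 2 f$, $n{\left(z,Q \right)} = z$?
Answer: $2070721$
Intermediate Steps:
$\left(P{\left(-30,n{\left(7,\left(-4 + 2\right)^{2} \right)} \right)} + 1499\right)^{2} = \left(2 \left(-30\right) + 1499\right)^{2} = \left(-60 + 1499\right)^{2} = 1439^{2} = 2070721$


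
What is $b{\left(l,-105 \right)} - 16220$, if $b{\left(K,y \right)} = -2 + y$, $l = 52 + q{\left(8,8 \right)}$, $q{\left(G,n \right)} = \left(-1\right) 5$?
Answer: $-16327$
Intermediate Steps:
$q{\left(G,n \right)} = -5$
$l = 47$ ($l = 52 - 5 = 47$)
$b{\left(l,-105 \right)} - 16220 = \left(-2 - 105\right) - 16220 = -107 - 16220 = -16327$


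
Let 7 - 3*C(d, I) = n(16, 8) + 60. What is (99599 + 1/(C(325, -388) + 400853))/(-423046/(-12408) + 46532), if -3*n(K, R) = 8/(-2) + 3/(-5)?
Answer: 11145632635746312/5210981875947917 ≈ 2.1389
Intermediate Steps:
n(K, R) = 23/15 (n(K, R) = -(8/(-2) + 3/(-5))/3 = -(8*(-½) + 3*(-⅕))/3 = -(-4 - ⅗)/3 = -⅓*(-23/5) = 23/15)
C(d, I) = -818/45 (C(d, I) = 7/3 - (23/15 + 60)/3 = 7/3 - ⅓*923/15 = 7/3 - 923/45 = -818/45)
(99599 + 1/(C(325, -388) + 400853))/(-423046/(-12408) + 46532) = (99599 + 1/(-818/45 + 400853))/(-423046/(-12408) + 46532) = (99599 + 1/(18037567/45))/(-423046*(-1/12408) + 46532) = (99599 + 45/18037567)/(211523/6204 + 46532) = 1796523635678/(18037567*(288896051/6204)) = (1796523635678/18037567)*(6204/288896051) = 11145632635746312/5210981875947917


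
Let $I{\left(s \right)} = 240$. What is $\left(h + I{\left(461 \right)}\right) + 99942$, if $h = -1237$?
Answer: $98945$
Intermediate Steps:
$\left(h + I{\left(461 \right)}\right) + 99942 = \left(-1237 + 240\right) + 99942 = -997 + 99942 = 98945$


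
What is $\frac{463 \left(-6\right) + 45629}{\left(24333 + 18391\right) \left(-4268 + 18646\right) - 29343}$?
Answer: $\frac{42851}{614256329} \approx 6.9761 \cdot 10^{-5}$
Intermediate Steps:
$\frac{463 \left(-6\right) + 45629}{\left(24333 + 18391\right) \left(-4268 + 18646\right) - 29343} = \frac{-2778 + 45629}{42724 \cdot 14378 - 29343} = \frac{42851}{614285672 - 29343} = \frac{42851}{614256329}$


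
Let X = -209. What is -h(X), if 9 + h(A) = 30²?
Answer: -891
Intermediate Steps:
h(A) = 891 (h(A) = -9 + 30² = -9 + 900 = 891)
-h(X) = -1*891 = -891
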